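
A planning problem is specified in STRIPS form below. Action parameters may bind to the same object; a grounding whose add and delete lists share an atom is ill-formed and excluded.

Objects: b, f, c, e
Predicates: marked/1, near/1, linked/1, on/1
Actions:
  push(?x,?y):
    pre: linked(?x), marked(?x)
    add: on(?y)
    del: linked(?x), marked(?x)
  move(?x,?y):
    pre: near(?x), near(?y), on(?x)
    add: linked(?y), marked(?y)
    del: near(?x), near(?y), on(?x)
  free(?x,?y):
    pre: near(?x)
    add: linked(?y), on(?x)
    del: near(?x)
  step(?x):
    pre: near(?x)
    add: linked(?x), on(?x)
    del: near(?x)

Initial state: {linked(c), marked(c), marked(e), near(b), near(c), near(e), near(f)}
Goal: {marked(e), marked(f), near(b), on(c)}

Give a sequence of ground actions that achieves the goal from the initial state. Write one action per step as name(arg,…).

1. push(c,f)  →  {marked(e), near(b), near(c), near(e), near(f), on(f)}
2. move(f,f)  →  {linked(f), marked(e), marked(f), near(b), near(c), near(e)}
3. free(c,b)  →  {linked(b), linked(f), marked(e), marked(f), near(b), near(e), on(c)}

push(c,f); move(f,f); free(c,b)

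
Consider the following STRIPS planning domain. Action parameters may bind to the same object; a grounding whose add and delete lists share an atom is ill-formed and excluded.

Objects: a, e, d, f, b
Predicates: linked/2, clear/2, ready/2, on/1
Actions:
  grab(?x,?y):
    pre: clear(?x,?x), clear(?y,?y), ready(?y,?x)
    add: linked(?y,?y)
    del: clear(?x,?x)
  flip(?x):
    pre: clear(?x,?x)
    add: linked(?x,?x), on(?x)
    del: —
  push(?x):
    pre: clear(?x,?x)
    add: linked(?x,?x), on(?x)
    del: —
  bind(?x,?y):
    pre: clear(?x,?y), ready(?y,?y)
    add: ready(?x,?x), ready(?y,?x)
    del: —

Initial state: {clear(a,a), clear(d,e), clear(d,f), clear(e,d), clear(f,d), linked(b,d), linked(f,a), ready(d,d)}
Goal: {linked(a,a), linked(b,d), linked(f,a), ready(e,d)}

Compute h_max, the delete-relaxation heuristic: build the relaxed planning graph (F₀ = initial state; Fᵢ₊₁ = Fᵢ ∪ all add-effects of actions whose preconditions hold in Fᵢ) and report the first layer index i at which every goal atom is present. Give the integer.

F0 = init (8 atoms)
F1 = F0 ∪ {linked(a,a), on(a), ready(d,e), ready(d,f), ready(e,e), ready(f,f)}  (14 atoms)
F2 = F1 ∪ {ready(e,d), ready(f,d)}  (16 atoms)
goal ⊆ F2  ⇒  h_max = 2

2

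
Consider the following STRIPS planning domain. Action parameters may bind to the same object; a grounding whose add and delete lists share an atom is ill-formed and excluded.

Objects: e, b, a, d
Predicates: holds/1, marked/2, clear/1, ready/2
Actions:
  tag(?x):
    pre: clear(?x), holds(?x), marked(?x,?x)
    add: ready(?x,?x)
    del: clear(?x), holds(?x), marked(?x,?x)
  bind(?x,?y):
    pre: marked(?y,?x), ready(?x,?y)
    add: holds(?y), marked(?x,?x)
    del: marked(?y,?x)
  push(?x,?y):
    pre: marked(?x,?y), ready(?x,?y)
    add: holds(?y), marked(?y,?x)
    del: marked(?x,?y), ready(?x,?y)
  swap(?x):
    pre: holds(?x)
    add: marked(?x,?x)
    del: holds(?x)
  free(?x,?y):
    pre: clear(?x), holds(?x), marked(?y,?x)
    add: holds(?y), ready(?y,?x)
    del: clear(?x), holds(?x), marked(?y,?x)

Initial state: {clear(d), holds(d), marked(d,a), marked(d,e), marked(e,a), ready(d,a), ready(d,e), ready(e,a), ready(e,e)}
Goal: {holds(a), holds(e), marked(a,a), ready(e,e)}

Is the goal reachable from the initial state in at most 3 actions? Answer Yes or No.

No

1. push(e,a)  →  {clear(d), holds(a), holds(d), marked(a,e), marked(d,a), marked(d,e), ready(d,a), ready(d,e), ready(e,e)}
2. push(d,e)  →  {clear(d), holds(a), holds(d), holds(e), marked(a,e), marked(d,a), marked(e,d), ready(d,a), ready(e,e)}
3. swap(a)  →  {clear(d), holds(d), holds(e), marked(a,a), marked(a,e), marked(d,a), marked(e,d), ready(d,a), ready(e,e)}
4. push(d,a)  →  {clear(d), holds(a), holds(d), holds(e), marked(a,a), marked(a,d), marked(a,e), marked(e,d), ready(e,e)}
optimal plan length = 4; 4 > 3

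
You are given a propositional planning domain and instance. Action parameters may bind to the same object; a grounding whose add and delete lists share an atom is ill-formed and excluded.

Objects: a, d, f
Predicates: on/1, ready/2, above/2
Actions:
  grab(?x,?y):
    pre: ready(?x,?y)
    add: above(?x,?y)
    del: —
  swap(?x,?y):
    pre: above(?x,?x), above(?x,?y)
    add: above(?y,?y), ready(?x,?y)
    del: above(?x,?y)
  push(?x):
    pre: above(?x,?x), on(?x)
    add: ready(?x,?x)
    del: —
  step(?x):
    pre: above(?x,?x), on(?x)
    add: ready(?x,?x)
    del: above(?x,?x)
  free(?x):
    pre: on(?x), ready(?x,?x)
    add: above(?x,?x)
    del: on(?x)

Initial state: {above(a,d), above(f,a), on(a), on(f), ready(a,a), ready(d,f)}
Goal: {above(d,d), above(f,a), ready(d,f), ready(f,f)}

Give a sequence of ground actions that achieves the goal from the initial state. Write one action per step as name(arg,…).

1. grab(a,a)  →  {above(a,a), above(a,d), above(f,a), on(a), on(f), ready(a,a), ready(d,f)}
2. grab(d,f)  →  {above(a,a), above(a,d), above(d,f), above(f,a), on(a), on(f), ready(a,a), ready(d,f)}
3. swap(a,d)  →  {above(a,a), above(d,d), above(d,f), above(f,a), on(a), on(f), ready(a,a), ready(a,d), ready(d,f)}
4. swap(d,f)  →  {above(a,a), above(d,d), above(f,a), above(f,f), on(a), on(f), ready(a,a), ready(a,d), ready(d,f)}
5. push(f)  →  {above(a,a), above(d,d), above(f,a), above(f,f), on(a), on(f), ready(a,a), ready(a,d), ready(d,f), ready(f,f)}

grab(a,a); grab(d,f); swap(a,d); swap(d,f); push(f)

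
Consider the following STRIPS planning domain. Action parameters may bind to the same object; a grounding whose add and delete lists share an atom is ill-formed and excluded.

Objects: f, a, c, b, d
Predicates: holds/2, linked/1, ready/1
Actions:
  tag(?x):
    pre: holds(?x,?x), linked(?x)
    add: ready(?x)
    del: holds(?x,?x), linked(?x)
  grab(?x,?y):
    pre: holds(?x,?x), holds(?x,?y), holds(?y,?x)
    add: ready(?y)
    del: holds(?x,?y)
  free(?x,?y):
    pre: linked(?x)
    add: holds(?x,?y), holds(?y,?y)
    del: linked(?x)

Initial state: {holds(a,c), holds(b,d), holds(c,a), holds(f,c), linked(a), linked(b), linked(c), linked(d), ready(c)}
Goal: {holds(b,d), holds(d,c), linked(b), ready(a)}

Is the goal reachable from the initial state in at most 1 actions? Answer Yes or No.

No

1. free(d,c)  →  {holds(a,c), holds(b,d), holds(c,a), holds(c,c), holds(d,c), holds(f,c), linked(a), linked(b), linked(c), ready(c)}
2. grab(c,a)  →  {holds(a,c), holds(b,d), holds(c,c), holds(d,c), holds(f,c), linked(a), linked(b), linked(c), ready(a), ready(c)}
optimal plan length = 2; 2 > 1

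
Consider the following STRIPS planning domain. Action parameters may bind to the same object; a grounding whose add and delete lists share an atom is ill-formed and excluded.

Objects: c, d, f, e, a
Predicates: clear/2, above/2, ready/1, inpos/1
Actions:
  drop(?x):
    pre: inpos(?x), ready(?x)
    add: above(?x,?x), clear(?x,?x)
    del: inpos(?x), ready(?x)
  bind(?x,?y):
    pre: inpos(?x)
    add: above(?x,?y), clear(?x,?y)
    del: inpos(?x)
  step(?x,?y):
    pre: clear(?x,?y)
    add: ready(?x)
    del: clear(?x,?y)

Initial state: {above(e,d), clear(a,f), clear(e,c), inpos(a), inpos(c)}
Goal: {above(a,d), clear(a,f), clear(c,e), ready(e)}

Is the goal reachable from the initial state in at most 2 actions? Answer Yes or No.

1. bind(c,e)  →  {above(c,e), above(e,d), clear(a,f), clear(c,e), clear(e,c), inpos(a)}
2. bind(a,d)  →  {above(a,d), above(c,e), above(e,d), clear(a,d), clear(a,f), clear(c,e), clear(e,c)}
3. step(e,c)  →  {above(a,d), above(c,e), above(e,d), clear(a,d), clear(a,f), clear(c,e), ready(e)}
optimal plan length = 3; 3 > 2

No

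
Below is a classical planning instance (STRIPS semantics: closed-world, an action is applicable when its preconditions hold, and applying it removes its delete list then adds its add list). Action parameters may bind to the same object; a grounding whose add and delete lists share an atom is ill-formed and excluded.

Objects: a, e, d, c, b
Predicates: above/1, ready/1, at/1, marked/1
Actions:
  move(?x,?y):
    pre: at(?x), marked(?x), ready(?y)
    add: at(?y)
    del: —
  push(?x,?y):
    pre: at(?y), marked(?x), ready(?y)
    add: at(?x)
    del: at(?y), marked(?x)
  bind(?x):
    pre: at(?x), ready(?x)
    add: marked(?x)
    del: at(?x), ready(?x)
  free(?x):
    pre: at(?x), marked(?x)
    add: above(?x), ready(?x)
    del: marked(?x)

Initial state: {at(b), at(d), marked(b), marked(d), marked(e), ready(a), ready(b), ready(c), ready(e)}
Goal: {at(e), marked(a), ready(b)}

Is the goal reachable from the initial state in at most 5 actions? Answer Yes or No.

Yes

1. move(d,a)  →  {at(a), at(b), at(d), marked(b), marked(d), marked(e), ready(a), ready(b), ready(c), ready(e)}
2. move(d,e)  →  {at(a), at(b), at(d), at(e), marked(b), marked(d), marked(e), ready(a), ready(b), ready(c), ready(e)}
3. bind(a)  →  {at(b), at(d), at(e), marked(a), marked(b), marked(d), marked(e), ready(b), ready(c), ready(e)}
optimal plan length = 3; 3 ≤ 5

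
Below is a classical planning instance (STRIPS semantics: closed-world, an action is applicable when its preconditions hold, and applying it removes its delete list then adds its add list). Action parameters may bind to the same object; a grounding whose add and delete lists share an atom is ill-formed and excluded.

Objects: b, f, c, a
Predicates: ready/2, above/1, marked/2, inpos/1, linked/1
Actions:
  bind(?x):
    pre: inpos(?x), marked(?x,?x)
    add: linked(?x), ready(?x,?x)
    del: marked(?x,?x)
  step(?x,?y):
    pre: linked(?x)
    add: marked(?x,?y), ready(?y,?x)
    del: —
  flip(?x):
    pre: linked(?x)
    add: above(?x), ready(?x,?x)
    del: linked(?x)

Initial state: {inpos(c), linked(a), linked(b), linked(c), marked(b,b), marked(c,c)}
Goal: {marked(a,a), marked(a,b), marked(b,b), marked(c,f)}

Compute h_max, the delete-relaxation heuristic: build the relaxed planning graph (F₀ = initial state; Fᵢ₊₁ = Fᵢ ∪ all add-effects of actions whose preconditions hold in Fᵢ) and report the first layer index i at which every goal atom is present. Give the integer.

1

F0 = init (6 atoms)
F1 = F0 ∪ {above(a), above(b), above(c), marked(a,a), marked(a,b), marked(a,c), marked(a,f), marked(b,a), marked(b,c), marked(b,f), marked(c,a), marked(c,b), marked(c,f), ready(a,a), ready(a,b), ready(a,c), ready(b,a), ready(b,b), ready(b,c), ready(c,a), ready(c,b), ready(c,c), ready(f,a), ready(f,b), ready(f,c)}  (31 atoms)
goal ⊆ F1  ⇒  h_max = 1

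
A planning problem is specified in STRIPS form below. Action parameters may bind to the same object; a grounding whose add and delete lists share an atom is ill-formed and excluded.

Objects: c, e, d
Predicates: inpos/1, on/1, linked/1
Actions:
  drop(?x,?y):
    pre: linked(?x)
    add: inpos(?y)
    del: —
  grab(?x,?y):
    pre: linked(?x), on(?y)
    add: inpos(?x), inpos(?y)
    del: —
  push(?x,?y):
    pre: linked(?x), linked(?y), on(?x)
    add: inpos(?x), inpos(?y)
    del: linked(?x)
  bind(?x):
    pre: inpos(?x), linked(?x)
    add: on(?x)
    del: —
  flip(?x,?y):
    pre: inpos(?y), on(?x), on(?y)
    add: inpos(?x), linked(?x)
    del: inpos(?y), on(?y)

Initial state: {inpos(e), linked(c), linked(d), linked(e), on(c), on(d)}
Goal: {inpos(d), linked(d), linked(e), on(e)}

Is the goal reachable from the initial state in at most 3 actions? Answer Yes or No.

1. drop(c,d)  →  {inpos(d), inpos(e), linked(c), linked(d), linked(e), on(c), on(d)}
2. bind(e)  →  {inpos(d), inpos(e), linked(c), linked(d), linked(e), on(c), on(d), on(e)}
optimal plan length = 2; 2 ≤ 3

Yes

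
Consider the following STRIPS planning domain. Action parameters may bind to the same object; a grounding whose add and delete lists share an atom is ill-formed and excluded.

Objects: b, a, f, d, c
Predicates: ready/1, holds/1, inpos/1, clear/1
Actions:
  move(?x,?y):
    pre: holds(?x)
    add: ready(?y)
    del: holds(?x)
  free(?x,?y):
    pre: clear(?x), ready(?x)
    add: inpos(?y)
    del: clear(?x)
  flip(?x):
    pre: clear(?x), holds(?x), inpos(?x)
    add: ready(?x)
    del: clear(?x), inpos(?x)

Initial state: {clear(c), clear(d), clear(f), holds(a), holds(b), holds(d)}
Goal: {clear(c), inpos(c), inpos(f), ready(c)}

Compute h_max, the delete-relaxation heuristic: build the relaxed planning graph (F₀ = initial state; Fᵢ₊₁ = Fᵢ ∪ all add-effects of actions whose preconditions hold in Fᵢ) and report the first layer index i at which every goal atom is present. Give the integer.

F0 = init (6 atoms)
F1 = F0 ∪ {ready(a), ready(b), ready(c), ready(d), ready(f)}  (11 atoms)
F2 = F1 ∪ {inpos(a), inpos(b), inpos(c), inpos(d), inpos(f)}  (16 atoms)
goal ⊆ F2  ⇒  h_max = 2

2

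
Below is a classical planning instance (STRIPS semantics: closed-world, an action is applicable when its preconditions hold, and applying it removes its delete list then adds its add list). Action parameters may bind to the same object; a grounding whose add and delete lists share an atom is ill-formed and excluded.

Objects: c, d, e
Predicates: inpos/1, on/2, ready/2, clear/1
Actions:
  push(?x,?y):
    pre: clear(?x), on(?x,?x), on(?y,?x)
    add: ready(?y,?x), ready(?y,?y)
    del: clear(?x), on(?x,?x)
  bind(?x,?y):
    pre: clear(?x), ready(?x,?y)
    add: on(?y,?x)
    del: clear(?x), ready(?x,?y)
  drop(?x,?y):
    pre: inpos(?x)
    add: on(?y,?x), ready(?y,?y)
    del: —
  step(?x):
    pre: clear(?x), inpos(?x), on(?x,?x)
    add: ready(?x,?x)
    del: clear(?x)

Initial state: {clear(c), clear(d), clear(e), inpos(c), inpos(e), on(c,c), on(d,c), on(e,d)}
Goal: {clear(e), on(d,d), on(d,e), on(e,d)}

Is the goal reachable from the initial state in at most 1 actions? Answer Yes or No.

1. drop(e,d)  →  {clear(c), clear(d), clear(e), inpos(c), inpos(e), on(c,c), on(d,c), on(d,e), on(e,d), ready(d,d)}
2. bind(d,d)  →  {clear(c), clear(e), inpos(c), inpos(e), on(c,c), on(d,c), on(d,d), on(d,e), on(e,d)}
optimal plan length = 2; 2 > 1

No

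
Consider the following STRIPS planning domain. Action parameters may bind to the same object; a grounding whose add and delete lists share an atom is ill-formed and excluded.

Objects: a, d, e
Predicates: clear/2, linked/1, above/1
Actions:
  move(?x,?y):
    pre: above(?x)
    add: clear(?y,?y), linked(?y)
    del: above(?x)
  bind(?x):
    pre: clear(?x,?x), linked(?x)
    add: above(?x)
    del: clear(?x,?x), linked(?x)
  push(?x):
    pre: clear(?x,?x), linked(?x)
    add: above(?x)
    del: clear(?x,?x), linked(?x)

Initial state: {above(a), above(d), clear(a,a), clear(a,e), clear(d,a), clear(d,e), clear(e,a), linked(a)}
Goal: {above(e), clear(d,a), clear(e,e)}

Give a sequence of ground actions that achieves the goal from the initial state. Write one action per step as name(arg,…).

move(a,e); bind(e); move(d,e)

1. move(a,e)  →  {above(d), clear(a,a), clear(a,e), clear(d,a), clear(d,e), clear(e,a), clear(e,e), linked(a), linked(e)}
2. bind(e)  →  {above(d), above(e), clear(a,a), clear(a,e), clear(d,a), clear(d,e), clear(e,a), linked(a)}
3. move(d,e)  →  {above(e), clear(a,a), clear(a,e), clear(d,a), clear(d,e), clear(e,a), clear(e,e), linked(a), linked(e)}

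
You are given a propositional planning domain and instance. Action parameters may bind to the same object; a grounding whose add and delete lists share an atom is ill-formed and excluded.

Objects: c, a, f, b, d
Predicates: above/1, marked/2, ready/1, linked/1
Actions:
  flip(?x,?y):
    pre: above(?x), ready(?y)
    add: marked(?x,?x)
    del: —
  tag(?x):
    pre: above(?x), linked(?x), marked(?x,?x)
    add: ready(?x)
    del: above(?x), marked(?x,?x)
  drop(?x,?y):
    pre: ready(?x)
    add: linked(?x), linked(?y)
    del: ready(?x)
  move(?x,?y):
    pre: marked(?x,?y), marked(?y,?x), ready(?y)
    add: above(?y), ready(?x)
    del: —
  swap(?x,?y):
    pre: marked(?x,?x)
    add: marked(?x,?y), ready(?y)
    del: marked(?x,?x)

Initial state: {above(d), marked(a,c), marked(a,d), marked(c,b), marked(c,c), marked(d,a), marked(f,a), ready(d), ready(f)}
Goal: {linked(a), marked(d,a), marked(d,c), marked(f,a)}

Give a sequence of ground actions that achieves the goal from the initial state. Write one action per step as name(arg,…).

1. flip(d,f)  →  {above(d), marked(a,c), marked(a,d), marked(c,b), marked(c,c), marked(d,a), marked(d,d), marked(f,a), ready(d), ready(f)}
2. drop(f,a)  →  {above(d), linked(a), linked(f), marked(a,c), marked(a,d), marked(c,b), marked(c,c), marked(d,a), marked(d,d), marked(f,a), ready(d)}
3. swap(d,c)  →  {above(d), linked(a), linked(f), marked(a,c), marked(a,d), marked(c,b), marked(c,c), marked(d,a), marked(d,c), marked(f,a), ready(c), ready(d)}

flip(d,f); drop(f,a); swap(d,c)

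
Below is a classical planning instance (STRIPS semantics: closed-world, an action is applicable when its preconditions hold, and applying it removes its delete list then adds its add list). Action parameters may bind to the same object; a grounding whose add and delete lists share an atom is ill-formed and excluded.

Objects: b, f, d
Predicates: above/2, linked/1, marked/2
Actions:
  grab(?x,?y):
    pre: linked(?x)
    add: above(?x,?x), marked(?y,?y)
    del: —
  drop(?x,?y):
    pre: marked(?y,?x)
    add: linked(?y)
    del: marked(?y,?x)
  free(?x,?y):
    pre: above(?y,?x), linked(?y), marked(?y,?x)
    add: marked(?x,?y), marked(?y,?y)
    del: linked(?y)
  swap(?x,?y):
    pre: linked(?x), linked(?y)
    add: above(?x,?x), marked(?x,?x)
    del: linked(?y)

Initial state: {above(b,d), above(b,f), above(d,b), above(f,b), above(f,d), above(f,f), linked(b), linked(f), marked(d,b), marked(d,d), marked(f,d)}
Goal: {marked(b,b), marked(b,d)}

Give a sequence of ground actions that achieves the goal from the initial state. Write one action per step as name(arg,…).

grab(b,b); drop(d,d); free(b,d)

1. grab(b,b)  →  {above(b,b), above(b,d), above(b,f), above(d,b), above(f,b), above(f,d), above(f,f), linked(b), linked(f), marked(b,b), marked(d,b), marked(d,d), marked(f,d)}
2. drop(d,d)  →  {above(b,b), above(b,d), above(b,f), above(d,b), above(f,b), above(f,d), above(f,f), linked(b), linked(d), linked(f), marked(b,b), marked(d,b), marked(f,d)}
3. free(b,d)  →  {above(b,b), above(b,d), above(b,f), above(d,b), above(f,b), above(f,d), above(f,f), linked(b), linked(f), marked(b,b), marked(b,d), marked(d,b), marked(d,d), marked(f,d)}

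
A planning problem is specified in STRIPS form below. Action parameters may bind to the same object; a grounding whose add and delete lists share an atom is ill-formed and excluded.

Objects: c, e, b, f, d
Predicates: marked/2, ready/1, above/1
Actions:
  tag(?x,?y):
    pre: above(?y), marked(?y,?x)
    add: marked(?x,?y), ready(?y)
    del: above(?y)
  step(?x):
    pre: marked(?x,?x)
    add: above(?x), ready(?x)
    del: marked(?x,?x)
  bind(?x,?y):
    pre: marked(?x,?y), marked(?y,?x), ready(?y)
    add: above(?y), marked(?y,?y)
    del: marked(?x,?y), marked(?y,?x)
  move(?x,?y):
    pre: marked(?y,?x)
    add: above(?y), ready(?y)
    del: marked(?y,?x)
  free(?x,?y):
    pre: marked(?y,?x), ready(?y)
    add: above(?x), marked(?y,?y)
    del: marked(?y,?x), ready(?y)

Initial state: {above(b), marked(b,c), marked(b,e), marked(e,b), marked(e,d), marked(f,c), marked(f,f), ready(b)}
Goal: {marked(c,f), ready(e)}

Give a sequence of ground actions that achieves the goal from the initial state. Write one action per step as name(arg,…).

1. step(f)  →  {above(b), above(f), marked(b,c), marked(b,e), marked(e,b), marked(e,d), marked(f,c), ready(b), ready(f)}
2. tag(c,f)  →  {above(b), marked(b,c), marked(b,e), marked(c,f), marked(e,b), marked(e,d), marked(f,c), ready(b), ready(f)}
3. move(b,e)  →  {above(b), above(e), marked(b,c), marked(b,e), marked(c,f), marked(e,d), marked(f,c), ready(b), ready(e), ready(f)}

step(f); tag(c,f); move(b,e)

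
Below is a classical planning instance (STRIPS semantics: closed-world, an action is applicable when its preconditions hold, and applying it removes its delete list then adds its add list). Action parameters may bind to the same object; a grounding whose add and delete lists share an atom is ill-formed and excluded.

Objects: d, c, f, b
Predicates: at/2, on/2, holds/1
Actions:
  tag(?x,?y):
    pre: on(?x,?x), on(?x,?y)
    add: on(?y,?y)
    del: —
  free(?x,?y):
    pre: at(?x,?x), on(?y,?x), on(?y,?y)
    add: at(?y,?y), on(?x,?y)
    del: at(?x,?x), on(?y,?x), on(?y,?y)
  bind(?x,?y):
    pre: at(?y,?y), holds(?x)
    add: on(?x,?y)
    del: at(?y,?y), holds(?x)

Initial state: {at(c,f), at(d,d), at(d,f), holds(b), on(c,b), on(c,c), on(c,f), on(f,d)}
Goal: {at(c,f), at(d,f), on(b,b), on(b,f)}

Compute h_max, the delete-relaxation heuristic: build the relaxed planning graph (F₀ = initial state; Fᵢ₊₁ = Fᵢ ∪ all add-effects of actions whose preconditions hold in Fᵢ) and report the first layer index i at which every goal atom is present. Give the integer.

3

F0 = init (8 atoms)
F1 = F0 ∪ {on(b,b), on(b,d), on(f,f)}  (11 atoms)
F2 = F1 ∪ {at(b,b), at(f,f), on(d,b), on(d,d), on(d,f)}  (16 atoms)
F3 = F2 ∪ {at(c,c), on(b,c), on(b,f), on(f,c)}  (20 atoms)
goal ⊆ F3  ⇒  h_max = 3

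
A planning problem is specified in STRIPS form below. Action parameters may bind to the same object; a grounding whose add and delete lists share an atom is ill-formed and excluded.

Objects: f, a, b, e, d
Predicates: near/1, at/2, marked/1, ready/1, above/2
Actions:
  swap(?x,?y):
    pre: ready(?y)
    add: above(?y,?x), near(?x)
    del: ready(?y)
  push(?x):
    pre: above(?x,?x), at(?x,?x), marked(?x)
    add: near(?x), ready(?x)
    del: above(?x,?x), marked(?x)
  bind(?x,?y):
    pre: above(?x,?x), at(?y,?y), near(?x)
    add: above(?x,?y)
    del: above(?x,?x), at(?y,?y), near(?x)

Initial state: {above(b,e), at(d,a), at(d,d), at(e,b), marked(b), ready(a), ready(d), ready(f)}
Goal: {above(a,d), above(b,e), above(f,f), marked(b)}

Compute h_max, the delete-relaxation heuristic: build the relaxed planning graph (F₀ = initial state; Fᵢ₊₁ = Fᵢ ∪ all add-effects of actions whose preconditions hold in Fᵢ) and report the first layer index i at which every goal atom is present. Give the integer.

F0 = init (8 atoms)
F1 = F0 ∪ {above(a,a), above(a,b), above(a,d), above(a,e), above(a,f), above(d,a), above(d,b), above(d,d), above(d,e), above(d,f), above(f,a), above(f,b), above(f,d), above(f,e), above(f,f), near(a), near(b), near(d), near(e), near(f)}  (28 atoms)
goal ⊆ F1  ⇒  h_max = 1

1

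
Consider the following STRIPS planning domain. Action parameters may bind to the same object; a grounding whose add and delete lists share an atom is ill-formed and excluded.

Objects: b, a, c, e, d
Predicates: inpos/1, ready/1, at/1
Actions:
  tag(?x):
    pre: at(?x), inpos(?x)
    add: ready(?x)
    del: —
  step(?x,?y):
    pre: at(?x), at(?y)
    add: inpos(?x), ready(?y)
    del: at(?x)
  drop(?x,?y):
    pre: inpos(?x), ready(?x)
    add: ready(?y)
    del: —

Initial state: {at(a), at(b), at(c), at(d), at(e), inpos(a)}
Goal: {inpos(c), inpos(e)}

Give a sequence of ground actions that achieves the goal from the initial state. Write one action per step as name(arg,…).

step(c,b); step(e,b)

1. step(c,b)  →  {at(a), at(b), at(d), at(e), inpos(a), inpos(c), ready(b)}
2. step(e,b)  →  {at(a), at(b), at(d), inpos(a), inpos(c), inpos(e), ready(b)}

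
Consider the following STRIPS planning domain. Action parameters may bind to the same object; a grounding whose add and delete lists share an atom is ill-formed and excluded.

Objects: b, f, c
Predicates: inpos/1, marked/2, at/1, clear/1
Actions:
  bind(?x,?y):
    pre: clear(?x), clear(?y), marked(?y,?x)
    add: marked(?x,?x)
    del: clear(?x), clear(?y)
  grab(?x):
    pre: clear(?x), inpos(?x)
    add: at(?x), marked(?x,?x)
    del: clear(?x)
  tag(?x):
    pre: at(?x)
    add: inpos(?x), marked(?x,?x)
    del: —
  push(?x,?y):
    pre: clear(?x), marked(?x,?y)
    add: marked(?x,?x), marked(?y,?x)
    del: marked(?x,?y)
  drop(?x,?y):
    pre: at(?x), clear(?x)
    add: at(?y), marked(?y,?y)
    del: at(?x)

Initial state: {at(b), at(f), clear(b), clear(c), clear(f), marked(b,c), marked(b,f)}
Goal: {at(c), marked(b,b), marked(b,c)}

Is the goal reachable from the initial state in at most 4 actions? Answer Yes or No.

Yes

1. tag(b)  →  {at(b), at(f), clear(b), clear(c), clear(f), inpos(b), marked(b,b), marked(b,c), marked(b,f)}
2. drop(b,c)  →  {at(c), at(f), clear(b), clear(c), clear(f), inpos(b), marked(b,b), marked(b,c), marked(b,f), marked(c,c)}
optimal plan length = 2; 2 ≤ 4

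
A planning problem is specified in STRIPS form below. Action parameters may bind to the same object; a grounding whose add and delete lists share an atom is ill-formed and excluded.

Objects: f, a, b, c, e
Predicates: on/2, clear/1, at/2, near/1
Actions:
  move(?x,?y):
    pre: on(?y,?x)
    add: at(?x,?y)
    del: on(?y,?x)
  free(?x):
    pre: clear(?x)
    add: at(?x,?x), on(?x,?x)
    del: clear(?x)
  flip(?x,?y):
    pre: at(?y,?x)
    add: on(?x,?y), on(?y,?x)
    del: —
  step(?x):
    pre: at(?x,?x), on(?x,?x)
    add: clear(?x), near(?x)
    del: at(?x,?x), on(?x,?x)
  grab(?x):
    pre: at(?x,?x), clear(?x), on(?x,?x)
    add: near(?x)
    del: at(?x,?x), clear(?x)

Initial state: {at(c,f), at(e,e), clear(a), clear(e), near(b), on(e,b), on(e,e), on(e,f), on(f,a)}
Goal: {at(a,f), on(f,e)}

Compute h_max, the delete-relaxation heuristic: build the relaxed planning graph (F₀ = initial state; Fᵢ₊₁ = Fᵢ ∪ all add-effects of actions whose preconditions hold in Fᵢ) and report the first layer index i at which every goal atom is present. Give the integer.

2

F0 = init (9 atoms)
F1 = F0 ∪ {at(a,a), at(a,f), at(b,e), at(f,e), near(e), on(a,a), on(c,f), on(f,c)}  (17 atoms)
F2 = F1 ∪ {at(f,c), near(a), on(a,f), on(b,e), on(f,e)}  (22 atoms)
goal ⊆ F2  ⇒  h_max = 2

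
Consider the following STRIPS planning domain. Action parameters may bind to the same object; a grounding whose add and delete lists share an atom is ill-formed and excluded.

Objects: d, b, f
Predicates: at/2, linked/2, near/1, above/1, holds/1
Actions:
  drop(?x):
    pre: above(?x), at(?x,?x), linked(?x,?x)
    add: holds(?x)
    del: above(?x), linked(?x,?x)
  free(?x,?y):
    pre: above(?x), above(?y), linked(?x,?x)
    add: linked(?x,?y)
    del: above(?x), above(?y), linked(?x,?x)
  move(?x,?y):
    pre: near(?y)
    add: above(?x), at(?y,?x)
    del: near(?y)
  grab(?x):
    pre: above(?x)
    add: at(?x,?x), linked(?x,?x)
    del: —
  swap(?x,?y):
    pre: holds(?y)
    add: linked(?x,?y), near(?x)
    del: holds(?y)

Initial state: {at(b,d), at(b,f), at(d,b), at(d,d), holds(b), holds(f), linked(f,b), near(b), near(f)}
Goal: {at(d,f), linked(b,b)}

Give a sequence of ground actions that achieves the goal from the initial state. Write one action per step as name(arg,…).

swap(d,f); move(f,d); swap(b,b)

1. swap(d,f)  →  {at(b,d), at(b,f), at(d,b), at(d,d), holds(b), linked(d,f), linked(f,b), near(b), near(d), near(f)}
2. move(f,d)  →  {above(f), at(b,d), at(b,f), at(d,b), at(d,d), at(d,f), holds(b), linked(d,f), linked(f,b), near(b), near(f)}
3. swap(b,b)  →  {above(f), at(b,d), at(b,f), at(d,b), at(d,d), at(d,f), linked(b,b), linked(d,f), linked(f,b), near(b), near(f)}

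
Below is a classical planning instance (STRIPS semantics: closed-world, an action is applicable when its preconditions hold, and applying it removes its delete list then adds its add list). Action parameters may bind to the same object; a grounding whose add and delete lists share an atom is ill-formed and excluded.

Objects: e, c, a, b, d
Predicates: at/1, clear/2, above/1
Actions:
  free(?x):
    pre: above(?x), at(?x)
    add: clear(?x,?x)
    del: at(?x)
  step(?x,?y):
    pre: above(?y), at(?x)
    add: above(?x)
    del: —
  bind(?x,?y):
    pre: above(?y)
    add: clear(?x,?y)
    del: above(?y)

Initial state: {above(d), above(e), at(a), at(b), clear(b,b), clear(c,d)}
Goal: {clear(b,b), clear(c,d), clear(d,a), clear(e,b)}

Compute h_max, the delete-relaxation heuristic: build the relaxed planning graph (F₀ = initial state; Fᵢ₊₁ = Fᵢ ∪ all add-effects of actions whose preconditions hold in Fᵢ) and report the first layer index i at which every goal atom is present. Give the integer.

F0 = init (6 atoms)
F1 = F0 ∪ {above(a), above(b), clear(a,d), clear(a,e), clear(b,d), clear(b,e), clear(c,e), clear(d,d), clear(d,e), clear(e,d), clear(e,e)}  (17 atoms)
F2 = F1 ∪ {clear(a,a), clear(a,b), clear(b,a), clear(c,a), clear(c,b), clear(d,a), clear(d,b), clear(e,a), clear(e,b)}  (26 atoms)
goal ⊆ F2  ⇒  h_max = 2

2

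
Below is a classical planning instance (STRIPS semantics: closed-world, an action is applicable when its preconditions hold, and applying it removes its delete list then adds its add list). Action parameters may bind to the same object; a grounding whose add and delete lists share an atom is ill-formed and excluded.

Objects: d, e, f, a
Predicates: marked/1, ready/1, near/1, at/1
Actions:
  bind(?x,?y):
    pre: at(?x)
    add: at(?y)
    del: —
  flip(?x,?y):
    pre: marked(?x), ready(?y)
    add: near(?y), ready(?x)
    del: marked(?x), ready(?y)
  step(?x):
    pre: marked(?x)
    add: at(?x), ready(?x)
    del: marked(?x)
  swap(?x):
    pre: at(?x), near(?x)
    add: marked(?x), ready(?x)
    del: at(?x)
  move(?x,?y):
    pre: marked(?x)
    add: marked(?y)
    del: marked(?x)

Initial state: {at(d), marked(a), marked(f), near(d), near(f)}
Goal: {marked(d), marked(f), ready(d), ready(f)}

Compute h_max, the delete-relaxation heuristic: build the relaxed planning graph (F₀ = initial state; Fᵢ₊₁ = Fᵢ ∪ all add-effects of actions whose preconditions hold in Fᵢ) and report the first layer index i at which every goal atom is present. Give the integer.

F0 = init (5 atoms)
F1 = F0 ∪ {at(a), at(e), at(f), marked(d), marked(e), ready(a), ready(d), ready(f)}  (13 atoms)
goal ⊆ F1  ⇒  h_max = 1

1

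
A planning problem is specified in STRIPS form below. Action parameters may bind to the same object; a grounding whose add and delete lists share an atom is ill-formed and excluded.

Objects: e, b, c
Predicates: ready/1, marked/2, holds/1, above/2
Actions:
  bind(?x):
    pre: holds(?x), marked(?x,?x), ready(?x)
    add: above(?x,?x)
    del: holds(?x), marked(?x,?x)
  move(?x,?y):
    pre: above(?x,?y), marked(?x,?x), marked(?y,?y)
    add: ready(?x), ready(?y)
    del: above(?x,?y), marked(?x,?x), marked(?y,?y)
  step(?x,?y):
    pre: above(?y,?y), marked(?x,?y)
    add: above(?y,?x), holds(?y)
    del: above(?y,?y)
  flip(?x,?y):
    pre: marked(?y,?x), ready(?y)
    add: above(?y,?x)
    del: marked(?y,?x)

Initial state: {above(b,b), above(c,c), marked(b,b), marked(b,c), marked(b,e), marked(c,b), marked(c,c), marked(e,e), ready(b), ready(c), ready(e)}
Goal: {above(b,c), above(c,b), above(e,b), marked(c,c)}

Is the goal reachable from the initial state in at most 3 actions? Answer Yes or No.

No

1. step(b,c)  →  {above(b,b), above(c,b), holds(c), marked(b,b), marked(b,c), marked(b,e), marked(c,b), marked(c,c), marked(e,e), ready(b), ready(c), ready(e)}
2. step(c,b)  →  {above(b,c), above(c,b), holds(b), holds(c), marked(b,b), marked(b,c), marked(b,e), marked(c,b), marked(c,c), marked(e,e), ready(b), ready(c), ready(e)}
3. flip(e,e)  →  {above(b,c), above(c,b), above(e,e), holds(b), holds(c), marked(b,b), marked(b,c), marked(b,e), marked(c,b), marked(c,c), ready(b), ready(c), ready(e)}
4. step(b,e)  →  {above(b,c), above(c,b), above(e,b), holds(b), holds(c), holds(e), marked(b,b), marked(b,c), marked(b,e), marked(c,b), marked(c,c), ready(b), ready(c), ready(e)}
optimal plan length = 4; 4 > 3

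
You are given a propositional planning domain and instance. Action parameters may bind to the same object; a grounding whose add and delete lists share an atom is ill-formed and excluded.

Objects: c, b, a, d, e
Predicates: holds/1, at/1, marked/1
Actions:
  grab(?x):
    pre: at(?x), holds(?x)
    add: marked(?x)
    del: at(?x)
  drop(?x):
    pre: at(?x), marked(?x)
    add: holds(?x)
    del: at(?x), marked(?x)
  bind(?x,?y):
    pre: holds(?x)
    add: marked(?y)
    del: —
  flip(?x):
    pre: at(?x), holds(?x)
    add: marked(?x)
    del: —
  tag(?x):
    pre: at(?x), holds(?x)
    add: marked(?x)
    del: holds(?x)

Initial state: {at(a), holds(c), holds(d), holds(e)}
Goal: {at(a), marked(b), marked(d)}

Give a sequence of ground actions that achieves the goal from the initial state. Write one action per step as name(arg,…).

bind(c,b); bind(c,d)

1. bind(c,b)  →  {at(a), holds(c), holds(d), holds(e), marked(b)}
2. bind(c,d)  →  {at(a), holds(c), holds(d), holds(e), marked(b), marked(d)}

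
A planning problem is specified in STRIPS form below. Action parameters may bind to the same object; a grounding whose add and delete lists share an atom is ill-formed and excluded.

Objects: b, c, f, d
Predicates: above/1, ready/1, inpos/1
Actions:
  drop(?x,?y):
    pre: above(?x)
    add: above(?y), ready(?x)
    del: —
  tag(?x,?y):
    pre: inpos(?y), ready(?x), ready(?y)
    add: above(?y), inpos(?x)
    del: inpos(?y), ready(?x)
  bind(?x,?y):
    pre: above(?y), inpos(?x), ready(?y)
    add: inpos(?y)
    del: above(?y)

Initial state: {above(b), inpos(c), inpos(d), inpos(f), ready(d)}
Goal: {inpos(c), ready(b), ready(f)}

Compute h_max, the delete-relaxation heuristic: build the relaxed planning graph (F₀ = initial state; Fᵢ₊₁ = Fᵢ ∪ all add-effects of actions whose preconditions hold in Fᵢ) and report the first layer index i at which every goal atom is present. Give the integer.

F0 = init (5 atoms)
F1 = F0 ∪ {above(c), above(d), above(f), ready(b)}  (9 atoms)
F2 = F1 ∪ {inpos(b), ready(c), ready(f)}  (12 atoms)
goal ⊆ F2  ⇒  h_max = 2

2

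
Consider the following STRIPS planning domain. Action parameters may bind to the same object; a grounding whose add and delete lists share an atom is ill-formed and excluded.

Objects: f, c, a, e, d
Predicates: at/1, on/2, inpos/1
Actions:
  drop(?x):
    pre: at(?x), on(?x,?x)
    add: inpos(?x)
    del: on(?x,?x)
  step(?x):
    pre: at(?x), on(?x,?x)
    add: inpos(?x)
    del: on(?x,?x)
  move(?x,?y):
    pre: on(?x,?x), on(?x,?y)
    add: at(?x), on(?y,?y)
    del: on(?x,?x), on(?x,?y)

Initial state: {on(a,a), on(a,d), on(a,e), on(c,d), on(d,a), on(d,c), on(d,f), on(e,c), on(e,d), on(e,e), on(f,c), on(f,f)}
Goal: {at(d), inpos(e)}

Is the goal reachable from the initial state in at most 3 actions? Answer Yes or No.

1. move(e,d)  →  {at(e), on(a,a), on(a,d), on(a,e), on(c,d), on(d,a), on(d,c), on(d,d), on(d,f), on(e,c), on(f,c), on(f,f)}
2. move(a,e)  →  {at(a), at(e), on(a,d), on(c,d), on(d,a), on(d,c), on(d,d), on(d,f), on(e,c), on(e,e), on(f,c), on(f,f)}
3. drop(e)  →  {at(a), at(e), inpos(e), on(a,d), on(c,d), on(d,a), on(d,c), on(d,d), on(d,f), on(e,c), on(f,c), on(f,f)}
4. move(d,f)  →  {at(a), at(d), at(e), inpos(e), on(a,d), on(c,d), on(d,a), on(d,c), on(e,c), on(f,c), on(f,f)}
optimal plan length = 4; 4 > 3

No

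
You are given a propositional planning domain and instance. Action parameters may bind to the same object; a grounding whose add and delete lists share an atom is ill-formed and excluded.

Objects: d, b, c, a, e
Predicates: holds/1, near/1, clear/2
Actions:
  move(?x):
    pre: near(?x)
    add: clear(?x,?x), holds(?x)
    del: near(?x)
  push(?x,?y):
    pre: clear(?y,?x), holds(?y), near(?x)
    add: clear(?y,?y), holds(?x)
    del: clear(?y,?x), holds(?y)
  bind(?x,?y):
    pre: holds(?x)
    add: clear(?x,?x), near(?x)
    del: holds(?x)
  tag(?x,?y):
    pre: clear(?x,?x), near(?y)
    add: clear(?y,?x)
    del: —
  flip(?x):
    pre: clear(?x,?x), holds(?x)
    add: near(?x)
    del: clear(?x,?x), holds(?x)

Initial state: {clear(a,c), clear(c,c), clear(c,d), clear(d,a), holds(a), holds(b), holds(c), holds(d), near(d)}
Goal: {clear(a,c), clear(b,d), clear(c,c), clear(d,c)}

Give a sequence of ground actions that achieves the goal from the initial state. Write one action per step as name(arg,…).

bind(d,d); bind(b,d); tag(d,b); tag(c,d)

1. bind(d,d)  →  {clear(a,c), clear(c,c), clear(c,d), clear(d,a), clear(d,d), holds(a), holds(b), holds(c), near(d)}
2. bind(b,d)  →  {clear(a,c), clear(b,b), clear(c,c), clear(c,d), clear(d,a), clear(d,d), holds(a), holds(c), near(b), near(d)}
3. tag(d,b)  →  {clear(a,c), clear(b,b), clear(b,d), clear(c,c), clear(c,d), clear(d,a), clear(d,d), holds(a), holds(c), near(b), near(d)}
4. tag(c,d)  →  {clear(a,c), clear(b,b), clear(b,d), clear(c,c), clear(c,d), clear(d,a), clear(d,c), clear(d,d), holds(a), holds(c), near(b), near(d)}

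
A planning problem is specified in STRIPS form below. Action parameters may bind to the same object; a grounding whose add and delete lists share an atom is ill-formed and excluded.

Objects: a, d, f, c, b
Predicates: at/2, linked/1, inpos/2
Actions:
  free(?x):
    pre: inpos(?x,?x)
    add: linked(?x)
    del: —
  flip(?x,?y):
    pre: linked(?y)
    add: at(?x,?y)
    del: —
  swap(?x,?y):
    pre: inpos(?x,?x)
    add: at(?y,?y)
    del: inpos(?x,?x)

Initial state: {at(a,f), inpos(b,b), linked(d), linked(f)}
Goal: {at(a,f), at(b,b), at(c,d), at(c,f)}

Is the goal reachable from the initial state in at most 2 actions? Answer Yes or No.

1. flip(c,d)  →  {at(a,f), at(c,d), inpos(b,b), linked(d), linked(f)}
2. flip(c,f)  →  {at(a,f), at(c,d), at(c,f), inpos(b,b), linked(d), linked(f)}
3. swap(b,b)  →  {at(a,f), at(b,b), at(c,d), at(c,f), linked(d), linked(f)}
optimal plan length = 3; 3 > 2

No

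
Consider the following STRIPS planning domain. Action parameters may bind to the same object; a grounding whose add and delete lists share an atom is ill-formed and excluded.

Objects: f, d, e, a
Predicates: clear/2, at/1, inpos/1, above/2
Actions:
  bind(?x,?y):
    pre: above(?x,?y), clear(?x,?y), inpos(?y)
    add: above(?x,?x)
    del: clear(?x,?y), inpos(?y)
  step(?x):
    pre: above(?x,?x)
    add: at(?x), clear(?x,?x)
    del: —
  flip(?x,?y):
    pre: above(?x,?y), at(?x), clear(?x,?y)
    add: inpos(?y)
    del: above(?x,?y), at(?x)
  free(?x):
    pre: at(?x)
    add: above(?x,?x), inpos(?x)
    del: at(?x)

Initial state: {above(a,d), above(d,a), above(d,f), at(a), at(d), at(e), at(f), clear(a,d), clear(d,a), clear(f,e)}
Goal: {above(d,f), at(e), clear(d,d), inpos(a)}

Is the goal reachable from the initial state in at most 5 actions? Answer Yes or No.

1. free(d)  →  {above(a,d), above(d,a), above(d,d), above(d,f), at(a), at(e), at(f), clear(a,d), clear(d,a), clear(f,e), inpos(d)}
2. step(d)  →  {above(a,d), above(d,a), above(d,d), above(d,f), at(a), at(d), at(e), at(f), clear(a,d), clear(d,a), clear(d,d), clear(f,e), inpos(d)}
3. flip(d,a)  →  {above(a,d), above(d,d), above(d,f), at(a), at(e), at(f), clear(a,d), clear(d,a), clear(d,d), clear(f,e), inpos(a), inpos(d)}
optimal plan length = 3; 3 ≤ 5

Yes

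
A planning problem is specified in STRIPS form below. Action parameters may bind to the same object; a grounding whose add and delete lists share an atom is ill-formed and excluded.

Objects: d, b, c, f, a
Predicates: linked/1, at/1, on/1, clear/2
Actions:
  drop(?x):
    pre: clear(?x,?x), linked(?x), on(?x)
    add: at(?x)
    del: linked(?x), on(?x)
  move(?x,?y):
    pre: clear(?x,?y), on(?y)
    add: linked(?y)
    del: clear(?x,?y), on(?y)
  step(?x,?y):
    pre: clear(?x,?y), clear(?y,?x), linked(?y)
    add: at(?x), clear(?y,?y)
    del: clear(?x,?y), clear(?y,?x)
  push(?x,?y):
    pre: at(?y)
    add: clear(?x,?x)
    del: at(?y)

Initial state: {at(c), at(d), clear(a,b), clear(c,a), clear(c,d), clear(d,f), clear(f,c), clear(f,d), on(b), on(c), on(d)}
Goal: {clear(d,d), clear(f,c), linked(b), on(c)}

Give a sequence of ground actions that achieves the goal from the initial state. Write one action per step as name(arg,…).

1. move(a,b)  →  {at(c), at(d), clear(c,a), clear(c,d), clear(d,f), clear(f,c), clear(f,d), linked(b), on(c), on(d)}
2. push(d,d)  →  {at(c), clear(c,a), clear(c,d), clear(d,d), clear(d,f), clear(f,c), clear(f,d), linked(b), on(c), on(d)}

move(a,b); push(d,d)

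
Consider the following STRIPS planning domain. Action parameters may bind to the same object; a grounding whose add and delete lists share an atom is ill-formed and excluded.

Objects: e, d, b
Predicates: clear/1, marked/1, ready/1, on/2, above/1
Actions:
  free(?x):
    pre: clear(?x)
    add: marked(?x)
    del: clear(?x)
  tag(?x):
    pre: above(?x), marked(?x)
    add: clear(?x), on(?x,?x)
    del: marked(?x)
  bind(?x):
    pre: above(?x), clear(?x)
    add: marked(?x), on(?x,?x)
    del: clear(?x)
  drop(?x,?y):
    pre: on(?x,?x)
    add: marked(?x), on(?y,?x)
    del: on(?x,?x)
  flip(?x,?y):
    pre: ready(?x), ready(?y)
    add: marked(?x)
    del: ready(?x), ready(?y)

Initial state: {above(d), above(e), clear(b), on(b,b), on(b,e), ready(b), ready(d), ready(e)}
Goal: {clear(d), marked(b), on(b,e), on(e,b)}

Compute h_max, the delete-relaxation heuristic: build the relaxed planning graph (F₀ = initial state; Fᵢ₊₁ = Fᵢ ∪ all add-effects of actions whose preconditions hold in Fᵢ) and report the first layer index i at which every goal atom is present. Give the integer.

2

F0 = init (8 atoms)
F1 = F0 ∪ {marked(b), marked(d), marked(e), on(d,b), on(e,b)}  (13 atoms)
F2 = F1 ∪ {clear(d), clear(e), on(d,d), on(e,e)}  (17 atoms)
goal ⊆ F2  ⇒  h_max = 2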